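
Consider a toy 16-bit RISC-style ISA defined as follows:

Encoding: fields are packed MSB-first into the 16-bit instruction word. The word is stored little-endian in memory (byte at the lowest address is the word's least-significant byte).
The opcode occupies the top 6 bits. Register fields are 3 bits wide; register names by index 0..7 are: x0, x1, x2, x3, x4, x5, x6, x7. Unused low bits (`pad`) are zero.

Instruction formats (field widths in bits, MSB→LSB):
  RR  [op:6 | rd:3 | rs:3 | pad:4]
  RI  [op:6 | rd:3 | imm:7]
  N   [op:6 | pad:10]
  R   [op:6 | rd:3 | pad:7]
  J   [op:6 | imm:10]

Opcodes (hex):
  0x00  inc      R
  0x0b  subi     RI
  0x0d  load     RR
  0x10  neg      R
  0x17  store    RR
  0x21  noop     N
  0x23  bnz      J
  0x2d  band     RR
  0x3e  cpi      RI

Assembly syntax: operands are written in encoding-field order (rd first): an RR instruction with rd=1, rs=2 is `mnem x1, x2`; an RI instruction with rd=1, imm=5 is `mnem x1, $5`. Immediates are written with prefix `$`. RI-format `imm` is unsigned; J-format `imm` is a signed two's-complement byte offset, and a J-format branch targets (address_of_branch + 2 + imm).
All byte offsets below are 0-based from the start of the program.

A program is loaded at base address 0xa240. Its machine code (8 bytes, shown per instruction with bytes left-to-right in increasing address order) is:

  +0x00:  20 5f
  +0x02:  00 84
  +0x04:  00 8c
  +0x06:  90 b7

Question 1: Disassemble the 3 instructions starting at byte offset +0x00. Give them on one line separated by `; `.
+0x00: 20 5f ⇒ word 0x5f20 (little)
  op=0x5f20>>10=0x17 ⇒ store (RR)
  [9:7] rd=6 = x6
  [6:4] rs=2 = x2
+0x02: 00 84 ⇒ word 0x8400 (little)
  op=0x8400>>10=0x21 ⇒ noop (N)
+0x04: 00 8c ⇒ word 0x8c00 (little)
  op=0x8c00>>10=0x23 ⇒ bnz (J)
  [9:0] imm=0 = $0

store x6, x2; noop; bnz $0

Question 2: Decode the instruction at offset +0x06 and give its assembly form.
band x7, x1

off 0x06: read 90 b7 as little → 0xb790
  opcode bits[15:10]=0x2d: band/RR
  rd@[9:7]=0x7 ⇒ x7
  rs@[6:4]=0x1 ⇒ x1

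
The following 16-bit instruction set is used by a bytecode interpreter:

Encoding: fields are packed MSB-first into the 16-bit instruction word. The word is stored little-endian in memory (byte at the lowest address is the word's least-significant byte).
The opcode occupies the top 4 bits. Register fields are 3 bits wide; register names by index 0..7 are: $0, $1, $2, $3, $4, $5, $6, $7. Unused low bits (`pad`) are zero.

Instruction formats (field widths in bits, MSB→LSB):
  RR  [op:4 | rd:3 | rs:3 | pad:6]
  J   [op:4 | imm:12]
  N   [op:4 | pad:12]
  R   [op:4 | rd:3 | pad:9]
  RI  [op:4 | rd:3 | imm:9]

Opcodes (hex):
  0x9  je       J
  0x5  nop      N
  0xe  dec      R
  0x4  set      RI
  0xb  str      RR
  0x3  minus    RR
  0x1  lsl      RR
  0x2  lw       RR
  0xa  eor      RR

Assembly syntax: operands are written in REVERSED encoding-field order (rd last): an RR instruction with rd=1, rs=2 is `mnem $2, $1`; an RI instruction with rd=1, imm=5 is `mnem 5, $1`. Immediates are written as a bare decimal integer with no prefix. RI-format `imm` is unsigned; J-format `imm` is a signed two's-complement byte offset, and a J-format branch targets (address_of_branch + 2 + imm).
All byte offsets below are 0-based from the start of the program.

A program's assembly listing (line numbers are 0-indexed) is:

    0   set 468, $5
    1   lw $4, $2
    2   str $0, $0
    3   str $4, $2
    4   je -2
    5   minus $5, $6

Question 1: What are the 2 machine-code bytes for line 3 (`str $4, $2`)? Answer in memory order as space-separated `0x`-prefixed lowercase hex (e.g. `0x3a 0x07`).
0x00 0xb5

L3: str op=0xb:4|rd=2:3|rs=4:3|pad=0:6 ⇒ 0xb500 ⇒ little 00 b5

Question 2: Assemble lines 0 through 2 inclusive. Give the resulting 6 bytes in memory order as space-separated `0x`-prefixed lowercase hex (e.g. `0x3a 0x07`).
L0: set op=0x4:4|rd=5:3|imm=468:9 ⇒ 0x4bd4 ⇒ little d4 4b
L1: lw op=0x2:4|rd=2:3|rs=4:3|pad=0:6 ⇒ 0x2500 ⇒ little 00 25
L2: str op=0xb:4|rd=0:3|rs=0:3|pad=0:6 ⇒ 0xb000 ⇒ little 00 b0

0xd4 0x4b 0x00 0x25 0x00 0xb0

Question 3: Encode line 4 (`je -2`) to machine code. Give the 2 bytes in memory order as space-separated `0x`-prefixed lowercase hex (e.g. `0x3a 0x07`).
0xfe 0x9f

L4: je op=0x9:4|imm=-2:12 ⇒ 0x9ffe ⇒ little fe 9f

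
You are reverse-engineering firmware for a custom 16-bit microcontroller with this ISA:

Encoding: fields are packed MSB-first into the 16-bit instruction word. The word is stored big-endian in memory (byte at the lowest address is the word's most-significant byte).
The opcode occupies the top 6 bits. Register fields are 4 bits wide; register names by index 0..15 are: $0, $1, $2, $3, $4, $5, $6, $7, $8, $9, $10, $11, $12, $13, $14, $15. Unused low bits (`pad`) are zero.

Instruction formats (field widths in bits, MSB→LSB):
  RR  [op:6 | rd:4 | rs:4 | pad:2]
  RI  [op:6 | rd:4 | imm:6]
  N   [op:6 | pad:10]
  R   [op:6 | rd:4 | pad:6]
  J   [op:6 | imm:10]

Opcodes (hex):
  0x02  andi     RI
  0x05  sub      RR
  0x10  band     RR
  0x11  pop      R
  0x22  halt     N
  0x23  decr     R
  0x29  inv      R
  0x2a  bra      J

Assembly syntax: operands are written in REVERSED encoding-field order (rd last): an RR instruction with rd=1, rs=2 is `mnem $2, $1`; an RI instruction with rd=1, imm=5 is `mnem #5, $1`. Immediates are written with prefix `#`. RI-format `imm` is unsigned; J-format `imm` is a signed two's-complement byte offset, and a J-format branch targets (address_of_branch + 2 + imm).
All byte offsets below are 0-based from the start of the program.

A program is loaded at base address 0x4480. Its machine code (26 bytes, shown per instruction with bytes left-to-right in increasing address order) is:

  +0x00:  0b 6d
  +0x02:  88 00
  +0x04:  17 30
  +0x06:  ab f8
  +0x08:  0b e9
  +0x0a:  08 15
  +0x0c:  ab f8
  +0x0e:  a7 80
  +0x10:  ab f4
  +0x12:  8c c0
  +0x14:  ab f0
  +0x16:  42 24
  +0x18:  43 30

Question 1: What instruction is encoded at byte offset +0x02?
@+02  big-endian(88 00) = 0x8800
  opcode bits[15:10]=0x22: halt/N

halt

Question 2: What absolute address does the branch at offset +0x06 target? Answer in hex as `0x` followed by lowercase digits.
0x4480

[06] ab f8 → 0xabf8
  opcode bits[15:10]=0x2a: bra/J
  imm: (w>>0)&0x3ff=0x3f8 (s10→-8) → #-8
  target = base 0x4480 + off 0x06 + 2 + imm -8 = 0x4480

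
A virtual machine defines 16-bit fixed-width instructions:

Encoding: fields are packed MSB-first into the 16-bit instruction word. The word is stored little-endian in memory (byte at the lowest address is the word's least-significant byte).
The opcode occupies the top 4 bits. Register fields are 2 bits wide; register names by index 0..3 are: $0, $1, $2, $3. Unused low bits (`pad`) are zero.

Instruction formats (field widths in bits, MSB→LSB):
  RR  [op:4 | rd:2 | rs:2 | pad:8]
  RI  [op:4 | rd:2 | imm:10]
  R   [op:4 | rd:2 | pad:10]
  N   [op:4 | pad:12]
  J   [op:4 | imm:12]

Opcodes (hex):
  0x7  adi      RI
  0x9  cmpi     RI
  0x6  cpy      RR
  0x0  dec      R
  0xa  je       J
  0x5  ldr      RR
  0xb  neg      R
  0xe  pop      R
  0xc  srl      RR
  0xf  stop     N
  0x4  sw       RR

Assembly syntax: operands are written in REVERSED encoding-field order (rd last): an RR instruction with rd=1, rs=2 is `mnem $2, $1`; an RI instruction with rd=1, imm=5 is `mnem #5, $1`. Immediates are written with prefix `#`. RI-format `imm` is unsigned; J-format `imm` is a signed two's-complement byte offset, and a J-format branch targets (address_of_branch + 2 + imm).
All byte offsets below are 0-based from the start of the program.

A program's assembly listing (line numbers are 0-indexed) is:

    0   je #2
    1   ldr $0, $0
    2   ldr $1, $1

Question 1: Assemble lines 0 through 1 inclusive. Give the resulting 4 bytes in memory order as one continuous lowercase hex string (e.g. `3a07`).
L0: je op=0xa:4|imm=2:12 ⇒ 0xa002 ⇒ little 02 a0
L1: ldr op=0x5:4|rd=0:2|rs=0:2|pad=0:8 ⇒ 0x5000 ⇒ little 00 50

02a00050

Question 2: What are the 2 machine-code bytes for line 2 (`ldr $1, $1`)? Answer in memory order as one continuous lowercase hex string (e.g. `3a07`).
0055

L2: ldr op=0x5:4|rd=1:2|rs=1:2|pad=0:8 ⇒ 0x5500 ⇒ little 00 55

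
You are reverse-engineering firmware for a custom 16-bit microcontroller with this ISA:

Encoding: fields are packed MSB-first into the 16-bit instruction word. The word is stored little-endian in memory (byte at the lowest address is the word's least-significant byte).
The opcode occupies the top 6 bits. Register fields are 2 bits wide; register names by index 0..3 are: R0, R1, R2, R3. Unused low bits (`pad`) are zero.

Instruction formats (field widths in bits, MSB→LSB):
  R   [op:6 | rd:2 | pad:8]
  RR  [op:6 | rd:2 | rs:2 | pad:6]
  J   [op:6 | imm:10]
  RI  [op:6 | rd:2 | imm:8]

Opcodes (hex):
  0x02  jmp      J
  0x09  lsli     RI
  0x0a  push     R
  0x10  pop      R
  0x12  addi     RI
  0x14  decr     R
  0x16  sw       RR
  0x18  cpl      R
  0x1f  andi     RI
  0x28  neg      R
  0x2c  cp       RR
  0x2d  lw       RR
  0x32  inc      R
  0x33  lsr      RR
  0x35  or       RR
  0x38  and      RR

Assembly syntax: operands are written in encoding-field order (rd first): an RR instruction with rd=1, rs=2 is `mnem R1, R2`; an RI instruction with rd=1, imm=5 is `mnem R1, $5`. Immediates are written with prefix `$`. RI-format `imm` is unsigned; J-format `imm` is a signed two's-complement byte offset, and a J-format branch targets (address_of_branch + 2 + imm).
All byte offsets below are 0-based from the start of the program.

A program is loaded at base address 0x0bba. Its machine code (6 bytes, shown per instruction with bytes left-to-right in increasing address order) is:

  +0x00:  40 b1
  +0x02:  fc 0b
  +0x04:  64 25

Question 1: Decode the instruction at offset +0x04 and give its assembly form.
[04] 64 25 → 0x2564
  op=0x2564>>10=0x9 ⇒ lsli (RI)
  rd: (w>>8)&0x3=0x1 → R1
  imm: (w>>0)&0xff=0x64 → $100

lsli R1, $100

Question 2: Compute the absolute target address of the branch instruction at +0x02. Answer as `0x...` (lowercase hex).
off 0x02: read fc 0b as little → 0x0bfc
  op=0x0bfc>>10=0x2 ⇒ jmp (J)
  imm@[9:0]=0x3fc (s10→-4) ⇒ $-4
  target = base 0x0bba + off 0x02 + 2 + imm -4 = 0x0bba

0x0bba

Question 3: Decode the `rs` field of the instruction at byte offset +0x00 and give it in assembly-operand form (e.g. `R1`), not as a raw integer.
off 0x00: read 40 b1 as little → 0xb140
  op=0xb140>>10=0x2c ⇒ cp (RR)
  rd@[9:8]=0x1 ⇒ R1
  rs@[7:6]=0x1 ⇒ R1

R1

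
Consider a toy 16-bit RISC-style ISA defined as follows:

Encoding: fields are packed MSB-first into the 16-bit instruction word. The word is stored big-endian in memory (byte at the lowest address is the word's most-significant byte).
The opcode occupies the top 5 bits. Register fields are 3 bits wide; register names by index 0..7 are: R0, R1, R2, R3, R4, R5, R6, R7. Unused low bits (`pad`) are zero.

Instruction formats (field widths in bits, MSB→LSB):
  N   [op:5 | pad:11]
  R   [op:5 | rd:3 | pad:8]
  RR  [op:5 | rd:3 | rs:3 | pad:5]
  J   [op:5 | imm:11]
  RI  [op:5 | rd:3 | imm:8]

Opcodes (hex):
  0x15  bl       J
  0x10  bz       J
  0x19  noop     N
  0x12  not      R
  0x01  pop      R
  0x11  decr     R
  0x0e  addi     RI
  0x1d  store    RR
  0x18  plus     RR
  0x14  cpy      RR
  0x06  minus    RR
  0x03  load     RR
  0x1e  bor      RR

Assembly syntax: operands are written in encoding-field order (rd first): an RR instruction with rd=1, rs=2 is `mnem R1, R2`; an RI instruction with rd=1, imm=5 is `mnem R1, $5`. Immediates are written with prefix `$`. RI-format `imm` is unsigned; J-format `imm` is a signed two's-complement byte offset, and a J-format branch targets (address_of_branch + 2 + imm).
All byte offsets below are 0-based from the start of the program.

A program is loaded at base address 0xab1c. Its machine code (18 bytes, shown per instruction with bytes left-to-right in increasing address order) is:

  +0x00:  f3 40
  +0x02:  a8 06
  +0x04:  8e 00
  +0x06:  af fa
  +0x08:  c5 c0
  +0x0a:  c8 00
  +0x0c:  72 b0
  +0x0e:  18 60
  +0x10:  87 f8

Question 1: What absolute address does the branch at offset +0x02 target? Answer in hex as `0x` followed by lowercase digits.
[02] a8 06 → 0xa806
  top 5b → 0x15 → bl [J]
  [10:0] imm=6 = $6
  target = base 0xab1c + off 0x02 + 2 + imm 6 = 0xab26

0xab26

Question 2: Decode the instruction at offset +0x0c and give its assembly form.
addi R2, $176

@+0c  big-endian(72 b0) = 0x72b0
  top 5b → 0xe → addi [RI]
  rd@[10:8]=0x2 ⇒ R2
  imm@[7:0]=0xb0 ⇒ $176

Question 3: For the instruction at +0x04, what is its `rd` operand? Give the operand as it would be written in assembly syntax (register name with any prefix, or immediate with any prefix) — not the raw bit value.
R6

@+04  big-endian(8e 00) = 0x8e00
  top 5b → 0x11 → decr [R]
  rd: (w>>8)&0x7=0x6 → R6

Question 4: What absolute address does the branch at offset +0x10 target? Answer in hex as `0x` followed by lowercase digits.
off 0x10: read 87 f8 as big → 0x87f8
  op=0x87f8>>11=0x10 ⇒ bz (J)
  [10:0] imm=2040 (s11→-8) = $-8
  target = base 0xab1c + off 0x10 + 2 + imm -8 = 0xab26

0xab26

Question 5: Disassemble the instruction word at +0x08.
plus R5, R6

[08] c5 c0 → 0xc5c0
  op=0xc5c0>>11=0x18 ⇒ plus (RR)
  rd@[10:8]=0x5 ⇒ R5
  rs@[7:5]=0x6 ⇒ R6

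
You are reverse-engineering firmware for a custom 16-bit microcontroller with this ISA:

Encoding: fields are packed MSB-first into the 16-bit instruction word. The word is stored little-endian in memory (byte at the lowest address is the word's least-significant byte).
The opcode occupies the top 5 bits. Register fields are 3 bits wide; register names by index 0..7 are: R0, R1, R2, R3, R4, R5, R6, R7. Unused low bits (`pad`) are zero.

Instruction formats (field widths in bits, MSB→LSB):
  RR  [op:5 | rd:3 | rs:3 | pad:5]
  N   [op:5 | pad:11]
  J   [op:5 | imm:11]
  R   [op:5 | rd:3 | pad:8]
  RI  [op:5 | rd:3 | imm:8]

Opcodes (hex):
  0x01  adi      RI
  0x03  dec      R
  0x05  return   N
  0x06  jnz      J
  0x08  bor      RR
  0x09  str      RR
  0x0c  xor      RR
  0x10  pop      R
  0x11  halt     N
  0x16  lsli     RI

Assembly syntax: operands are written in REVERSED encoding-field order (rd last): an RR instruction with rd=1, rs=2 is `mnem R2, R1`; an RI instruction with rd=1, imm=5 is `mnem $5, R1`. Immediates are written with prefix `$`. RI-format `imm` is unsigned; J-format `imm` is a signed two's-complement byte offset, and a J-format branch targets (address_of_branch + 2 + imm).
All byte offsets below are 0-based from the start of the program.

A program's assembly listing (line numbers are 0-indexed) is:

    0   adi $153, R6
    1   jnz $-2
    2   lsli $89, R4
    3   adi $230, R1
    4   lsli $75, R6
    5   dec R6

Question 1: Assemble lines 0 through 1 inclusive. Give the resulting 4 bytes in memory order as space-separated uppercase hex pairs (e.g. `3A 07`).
99 0E FE 37

line 0 (adi): pack op=0x1:5|rd=6:3|imm=153:8 = 0x0e99; little→ 99 0e
line 1 (jnz): pack op=0x6:5|imm=-2:11 = 0x37fe; little→ fe 37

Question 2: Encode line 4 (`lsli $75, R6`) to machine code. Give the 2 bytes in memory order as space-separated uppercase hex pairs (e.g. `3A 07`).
4B B6

4. lsli fields op=0x16:5|rd=6:3|imm=75:8 → word b64bh → 4b b6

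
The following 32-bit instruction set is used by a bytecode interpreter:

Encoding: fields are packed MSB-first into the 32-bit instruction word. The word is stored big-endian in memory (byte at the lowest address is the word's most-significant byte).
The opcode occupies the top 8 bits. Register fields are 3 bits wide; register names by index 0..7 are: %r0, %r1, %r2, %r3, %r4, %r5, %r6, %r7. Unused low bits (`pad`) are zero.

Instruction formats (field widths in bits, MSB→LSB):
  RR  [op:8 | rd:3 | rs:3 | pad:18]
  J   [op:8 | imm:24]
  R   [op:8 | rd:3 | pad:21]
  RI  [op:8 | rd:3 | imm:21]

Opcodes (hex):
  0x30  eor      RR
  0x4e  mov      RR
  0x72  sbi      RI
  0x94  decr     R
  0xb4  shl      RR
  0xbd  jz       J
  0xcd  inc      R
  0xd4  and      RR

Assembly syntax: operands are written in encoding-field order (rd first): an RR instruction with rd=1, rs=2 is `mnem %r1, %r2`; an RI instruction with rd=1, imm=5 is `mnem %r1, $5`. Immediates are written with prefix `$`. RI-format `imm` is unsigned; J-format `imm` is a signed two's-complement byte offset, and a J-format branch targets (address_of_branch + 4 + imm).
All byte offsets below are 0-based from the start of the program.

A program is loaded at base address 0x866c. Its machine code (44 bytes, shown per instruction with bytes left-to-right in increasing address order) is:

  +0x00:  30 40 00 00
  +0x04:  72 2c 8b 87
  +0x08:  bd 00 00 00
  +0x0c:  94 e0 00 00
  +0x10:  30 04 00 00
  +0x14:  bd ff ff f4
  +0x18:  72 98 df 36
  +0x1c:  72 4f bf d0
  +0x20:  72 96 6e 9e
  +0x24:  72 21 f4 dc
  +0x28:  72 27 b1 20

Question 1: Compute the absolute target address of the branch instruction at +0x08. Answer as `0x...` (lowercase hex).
0x8678

@+08  big-endian(bd 00 00 00) = 0xbd000000
  top 8b → 0xbd → jz [J]
  imm@[23:0]=0x0 ⇒ $0
  target = base 0x866c + off 0x08 + 4 + imm 0 = 0x8678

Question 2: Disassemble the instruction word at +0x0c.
+0x0c: 94 e0 00 00 ⇒ word 0x94e00000 (big)
  op=0x94e00000>>24=0x94 ⇒ decr (R)
  rd@[23:21]=0x7 ⇒ %r7

decr %r7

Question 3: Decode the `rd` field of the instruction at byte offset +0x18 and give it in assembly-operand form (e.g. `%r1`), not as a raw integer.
@+18  big-endian(72 98 df 36) = 0x7298df36
  op=0x7298df36>>24=0x72 ⇒ sbi (RI)
  [23:21] rd=4 = %r4
  [20:0] imm=1630006 = $1630006

%r4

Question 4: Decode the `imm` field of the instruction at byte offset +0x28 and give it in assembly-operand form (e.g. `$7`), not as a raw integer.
[28] 72 27 b1 20 → 0x7227b120
  op=0x7227b120>>24=0x72 ⇒ sbi (RI)
  rd: (w>>21)&0x7=0x1 → %r1
  imm: (w>>0)&0x1fffff=0x7b120 → $504096

$504096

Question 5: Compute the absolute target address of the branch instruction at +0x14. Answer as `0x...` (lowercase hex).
[14] bd ff ff f4 → 0xbdfffff4
  top 8b → 0xbd → jz [J]
  imm@[23:0]=0xfffff4 (s24→-12) ⇒ $-12
  target = base 0x866c + off 0x14 + 4 + imm -12 = 0x8678

0x8678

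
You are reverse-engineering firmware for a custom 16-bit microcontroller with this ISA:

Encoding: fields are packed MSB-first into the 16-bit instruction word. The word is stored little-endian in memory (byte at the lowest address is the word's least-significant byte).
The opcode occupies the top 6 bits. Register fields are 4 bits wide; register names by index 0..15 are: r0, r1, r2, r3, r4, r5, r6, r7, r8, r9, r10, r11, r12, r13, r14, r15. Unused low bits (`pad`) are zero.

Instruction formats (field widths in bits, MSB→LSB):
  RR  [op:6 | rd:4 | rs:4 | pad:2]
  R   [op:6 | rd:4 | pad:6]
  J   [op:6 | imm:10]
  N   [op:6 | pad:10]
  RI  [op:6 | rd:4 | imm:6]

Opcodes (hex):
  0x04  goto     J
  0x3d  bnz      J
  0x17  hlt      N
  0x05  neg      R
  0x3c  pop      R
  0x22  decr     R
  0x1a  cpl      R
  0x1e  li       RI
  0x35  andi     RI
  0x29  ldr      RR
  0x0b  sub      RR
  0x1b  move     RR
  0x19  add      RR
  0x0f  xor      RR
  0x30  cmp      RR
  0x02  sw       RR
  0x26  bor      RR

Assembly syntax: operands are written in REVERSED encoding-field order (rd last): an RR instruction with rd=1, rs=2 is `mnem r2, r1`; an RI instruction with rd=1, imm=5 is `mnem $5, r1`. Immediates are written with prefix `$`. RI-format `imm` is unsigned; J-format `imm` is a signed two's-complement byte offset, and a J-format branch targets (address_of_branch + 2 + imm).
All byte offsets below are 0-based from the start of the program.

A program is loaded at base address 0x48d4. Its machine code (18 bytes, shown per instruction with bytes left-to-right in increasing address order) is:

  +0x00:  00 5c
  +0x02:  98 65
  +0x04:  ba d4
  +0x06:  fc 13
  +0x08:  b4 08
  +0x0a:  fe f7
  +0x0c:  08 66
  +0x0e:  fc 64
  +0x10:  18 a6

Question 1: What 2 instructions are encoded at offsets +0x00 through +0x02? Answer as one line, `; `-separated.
off 0x00: read 00 5c as little → 0x5c00
  op=0x5c00>>10=0x17 ⇒ hlt (N)
off 0x02: read 98 65 as little → 0x6598
  op=0x6598>>10=0x19 ⇒ add (RR)
  rd: (w>>6)&0xf=0x6 → r6
  rs: (w>>2)&0xf=0x6 → r6

hlt; add r6, r6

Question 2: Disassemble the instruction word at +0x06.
goto $-4

+0x06: fc 13 ⇒ word 0x13fc (little)
  top 6b → 0x4 → goto [J]
  imm: (w>>0)&0x3ff=0x3fc (s10→-4) → $-4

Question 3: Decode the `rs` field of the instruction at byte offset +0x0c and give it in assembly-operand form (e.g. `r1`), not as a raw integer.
r2

+0x0c: 08 66 ⇒ word 0x6608 (little)
  top 6b → 0x19 → add [RR]
  rd@[9:6]=0x8 ⇒ r8
  rs@[5:2]=0x2 ⇒ r2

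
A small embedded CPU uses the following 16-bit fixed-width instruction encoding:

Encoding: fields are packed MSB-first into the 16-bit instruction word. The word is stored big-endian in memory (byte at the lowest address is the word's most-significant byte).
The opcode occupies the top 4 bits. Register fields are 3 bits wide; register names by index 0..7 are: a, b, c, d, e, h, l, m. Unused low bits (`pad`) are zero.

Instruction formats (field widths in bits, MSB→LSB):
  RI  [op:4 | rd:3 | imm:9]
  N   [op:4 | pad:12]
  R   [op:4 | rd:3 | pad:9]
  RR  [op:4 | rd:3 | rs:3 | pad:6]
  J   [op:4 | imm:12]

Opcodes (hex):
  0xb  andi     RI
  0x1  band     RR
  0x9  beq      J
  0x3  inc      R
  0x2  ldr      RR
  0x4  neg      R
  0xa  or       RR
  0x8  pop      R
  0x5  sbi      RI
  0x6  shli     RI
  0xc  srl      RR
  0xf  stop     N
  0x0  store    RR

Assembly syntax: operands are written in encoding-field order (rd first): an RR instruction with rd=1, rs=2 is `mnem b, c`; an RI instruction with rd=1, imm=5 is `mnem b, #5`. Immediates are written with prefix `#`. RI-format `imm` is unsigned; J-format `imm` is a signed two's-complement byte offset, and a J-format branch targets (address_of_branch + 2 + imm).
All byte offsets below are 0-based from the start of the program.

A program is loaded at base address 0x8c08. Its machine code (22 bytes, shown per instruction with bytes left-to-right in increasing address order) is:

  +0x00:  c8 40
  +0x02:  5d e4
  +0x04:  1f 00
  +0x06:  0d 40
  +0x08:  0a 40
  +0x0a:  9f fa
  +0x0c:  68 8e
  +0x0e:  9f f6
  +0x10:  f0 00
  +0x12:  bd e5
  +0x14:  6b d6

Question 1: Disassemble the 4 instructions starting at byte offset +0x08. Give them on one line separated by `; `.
@+08  big-endian(0a 40) = 0x0a40
  top 4b → 0x0 → store [RR]
  rd@[11:9]=0x5 ⇒ h
  rs@[8:6]=0x1 ⇒ b
@+0a  big-endian(9f fa) = 0x9ffa
  top 4b → 0x9 → beq [J]
  imm@[11:0]=0xffa (s12→-6) ⇒ #-6
@+0c  big-endian(68 8e) = 0x688e
  top 4b → 0x6 → shli [RI]
  rd@[11:9]=0x4 ⇒ e
  imm@[8:0]=0x8e ⇒ #142
@+0e  big-endian(9f f6) = 0x9ff6
  top 4b → 0x9 → beq [J]
  imm@[11:0]=0xff6 (s12→-10) ⇒ #-10

store h, b; beq #-6; shli e, #142; beq #-10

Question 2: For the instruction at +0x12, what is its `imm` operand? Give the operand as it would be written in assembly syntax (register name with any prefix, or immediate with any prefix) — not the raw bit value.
off 0x12: read bd e5 as big → 0xbde5
  op=0xbde5>>12=0xb ⇒ andi (RI)
  rd@[11:9]=0x6 ⇒ l
  imm@[8:0]=0x1e5 ⇒ #485

#485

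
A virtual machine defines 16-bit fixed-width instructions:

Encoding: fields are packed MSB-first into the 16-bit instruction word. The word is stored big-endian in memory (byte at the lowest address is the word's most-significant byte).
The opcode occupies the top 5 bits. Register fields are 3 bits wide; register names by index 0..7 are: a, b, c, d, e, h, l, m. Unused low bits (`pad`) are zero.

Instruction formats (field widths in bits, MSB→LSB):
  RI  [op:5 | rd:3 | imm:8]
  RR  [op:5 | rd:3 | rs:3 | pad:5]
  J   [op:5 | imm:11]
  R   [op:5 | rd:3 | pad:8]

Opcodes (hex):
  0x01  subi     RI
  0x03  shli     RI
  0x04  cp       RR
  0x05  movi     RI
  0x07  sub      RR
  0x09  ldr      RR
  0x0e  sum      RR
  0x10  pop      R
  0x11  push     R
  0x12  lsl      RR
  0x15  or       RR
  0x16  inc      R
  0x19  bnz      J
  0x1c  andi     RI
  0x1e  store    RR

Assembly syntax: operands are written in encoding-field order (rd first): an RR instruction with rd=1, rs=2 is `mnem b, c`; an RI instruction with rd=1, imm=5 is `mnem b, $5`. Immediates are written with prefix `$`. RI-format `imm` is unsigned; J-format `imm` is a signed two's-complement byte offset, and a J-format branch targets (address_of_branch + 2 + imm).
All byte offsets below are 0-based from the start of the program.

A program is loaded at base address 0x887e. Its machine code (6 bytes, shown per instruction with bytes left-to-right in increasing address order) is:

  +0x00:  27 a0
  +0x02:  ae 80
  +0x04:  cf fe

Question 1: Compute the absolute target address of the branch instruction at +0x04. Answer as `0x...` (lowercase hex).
@+04  big-endian(cf fe) = 0xcffe
  op=0xcffe>>11=0x19 ⇒ bnz (J)
  imm: (w>>0)&0x7ff=0x7fe (s11→-2) → $-2
  target = base 0x887e + off 0x04 + 2 + imm -2 = 0x8882

0x8882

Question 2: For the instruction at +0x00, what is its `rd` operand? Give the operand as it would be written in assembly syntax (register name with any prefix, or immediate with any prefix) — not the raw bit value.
m

[00] 27 a0 → 0x27a0
  opcode bits[15:11]=0x4: cp/RR
  rd: (w>>8)&0x7=0x7 → m
  rs: (w>>5)&0x7=0x5 → h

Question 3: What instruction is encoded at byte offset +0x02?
or l, e

+0x02: ae 80 ⇒ word 0xae80 (big)
  top 5b → 0x15 → or [RR]
  rd: (w>>8)&0x7=0x6 → l
  rs: (w>>5)&0x7=0x4 → e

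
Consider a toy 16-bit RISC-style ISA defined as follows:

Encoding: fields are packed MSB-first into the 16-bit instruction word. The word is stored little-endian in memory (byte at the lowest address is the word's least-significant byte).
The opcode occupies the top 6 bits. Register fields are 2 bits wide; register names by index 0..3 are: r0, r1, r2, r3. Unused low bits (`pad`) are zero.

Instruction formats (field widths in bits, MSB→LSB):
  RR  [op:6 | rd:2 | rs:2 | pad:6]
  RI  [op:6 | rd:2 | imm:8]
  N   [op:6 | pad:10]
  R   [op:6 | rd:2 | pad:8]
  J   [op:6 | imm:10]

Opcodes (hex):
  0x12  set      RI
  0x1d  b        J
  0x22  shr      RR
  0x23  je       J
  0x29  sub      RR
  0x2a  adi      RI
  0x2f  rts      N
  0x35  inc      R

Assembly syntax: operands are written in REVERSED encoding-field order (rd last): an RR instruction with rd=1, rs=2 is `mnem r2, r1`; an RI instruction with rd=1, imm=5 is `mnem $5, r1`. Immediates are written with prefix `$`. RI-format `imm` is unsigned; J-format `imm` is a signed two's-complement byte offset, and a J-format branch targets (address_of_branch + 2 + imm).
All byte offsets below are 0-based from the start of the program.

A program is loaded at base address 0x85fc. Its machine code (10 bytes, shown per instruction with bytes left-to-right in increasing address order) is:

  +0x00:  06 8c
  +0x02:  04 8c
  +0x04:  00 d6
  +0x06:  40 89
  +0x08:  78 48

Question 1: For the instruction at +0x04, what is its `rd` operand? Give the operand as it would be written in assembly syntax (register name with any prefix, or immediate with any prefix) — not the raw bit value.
off 0x04: read 00 d6 as little → 0xd600
  opcode bits[15:10]=0x35: inc/R
  [9:8] rd=2 = r2

r2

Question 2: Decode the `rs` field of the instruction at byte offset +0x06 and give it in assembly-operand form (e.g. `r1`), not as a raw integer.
off 0x06: read 40 89 as little → 0x8940
  op=0x8940>>10=0x22 ⇒ shr (RR)
  rd: (w>>8)&0x3=0x1 → r1
  rs: (w>>6)&0x3=0x1 → r1

r1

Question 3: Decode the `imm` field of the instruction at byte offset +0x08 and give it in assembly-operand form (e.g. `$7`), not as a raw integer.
$120

[08] 78 48 → 0x4878
  opcode bits[15:10]=0x12: set/RI
  rd: (w>>8)&0x3=0x0 → r0
  imm: (w>>0)&0xff=0x78 → $120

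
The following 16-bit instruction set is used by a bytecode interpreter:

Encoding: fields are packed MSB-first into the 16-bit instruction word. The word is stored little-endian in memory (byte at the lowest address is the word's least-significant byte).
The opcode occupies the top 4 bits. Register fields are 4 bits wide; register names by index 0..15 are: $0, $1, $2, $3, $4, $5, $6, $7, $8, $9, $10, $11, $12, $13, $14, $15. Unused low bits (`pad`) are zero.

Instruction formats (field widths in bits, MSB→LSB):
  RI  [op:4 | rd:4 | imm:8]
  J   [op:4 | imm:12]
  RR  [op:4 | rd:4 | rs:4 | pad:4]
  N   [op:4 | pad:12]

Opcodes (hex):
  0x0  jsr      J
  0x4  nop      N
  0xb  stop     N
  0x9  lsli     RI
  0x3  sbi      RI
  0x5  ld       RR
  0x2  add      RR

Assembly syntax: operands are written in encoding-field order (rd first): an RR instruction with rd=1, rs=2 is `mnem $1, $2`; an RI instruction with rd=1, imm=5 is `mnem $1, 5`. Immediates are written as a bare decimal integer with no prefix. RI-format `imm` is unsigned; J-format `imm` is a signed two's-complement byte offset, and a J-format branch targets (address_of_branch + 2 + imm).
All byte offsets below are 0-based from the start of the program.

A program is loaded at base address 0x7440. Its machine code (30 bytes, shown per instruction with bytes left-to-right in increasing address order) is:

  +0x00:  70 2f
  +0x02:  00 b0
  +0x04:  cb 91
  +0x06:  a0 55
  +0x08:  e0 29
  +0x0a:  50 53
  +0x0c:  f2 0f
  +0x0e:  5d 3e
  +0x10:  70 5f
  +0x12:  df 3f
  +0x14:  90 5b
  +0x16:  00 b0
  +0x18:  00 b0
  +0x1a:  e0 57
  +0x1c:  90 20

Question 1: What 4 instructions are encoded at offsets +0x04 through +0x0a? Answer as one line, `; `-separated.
+0x04: cb 91 ⇒ word 0x91cb (little)
  opcode bits[15:12]=0x9: lsli/RI
  rd: (w>>8)&0xf=0x1 → $1
  imm: (w>>0)&0xff=0xcb → 203
+0x06: a0 55 ⇒ word 0x55a0 (little)
  opcode bits[15:12]=0x5: ld/RR
  rd: (w>>8)&0xf=0x5 → $5
  rs: (w>>4)&0xf=0xa → $10
+0x08: e0 29 ⇒ word 0x29e0 (little)
  opcode bits[15:12]=0x2: add/RR
  rd: (w>>8)&0xf=0x9 → $9
  rs: (w>>4)&0xf=0xe → $14
+0x0a: 50 53 ⇒ word 0x5350 (little)
  opcode bits[15:12]=0x5: ld/RR
  rd: (w>>8)&0xf=0x3 → $3
  rs: (w>>4)&0xf=0x5 → $5

lsli $1, 203; ld $5, $10; add $9, $14; ld $3, $5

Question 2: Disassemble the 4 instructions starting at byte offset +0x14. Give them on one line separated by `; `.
ld $11, $9; stop; stop; ld $7, $14

@+14  little-endian(90 5b) = 0x5b90
  top 4b → 0x5 → ld [RR]
  rd: (w>>8)&0xf=0xb → $11
  rs: (w>>4)&0xf=0x9 → $9
@+16  little-endian(00 b0) = 0xb000
  top 4b → 0xb → stop [N]
@+18  little-endian(00 b0) = 0xb000
  top 4b → 0xb → stop [N]
@+1a  little-endian(e0 57) = 0x57e0
  top 4b → 0x5 → ld [RR]
  rd: (w>>8)&0xf=0x7 → $7
  rs: (w>>4)&0xf=0xe → $14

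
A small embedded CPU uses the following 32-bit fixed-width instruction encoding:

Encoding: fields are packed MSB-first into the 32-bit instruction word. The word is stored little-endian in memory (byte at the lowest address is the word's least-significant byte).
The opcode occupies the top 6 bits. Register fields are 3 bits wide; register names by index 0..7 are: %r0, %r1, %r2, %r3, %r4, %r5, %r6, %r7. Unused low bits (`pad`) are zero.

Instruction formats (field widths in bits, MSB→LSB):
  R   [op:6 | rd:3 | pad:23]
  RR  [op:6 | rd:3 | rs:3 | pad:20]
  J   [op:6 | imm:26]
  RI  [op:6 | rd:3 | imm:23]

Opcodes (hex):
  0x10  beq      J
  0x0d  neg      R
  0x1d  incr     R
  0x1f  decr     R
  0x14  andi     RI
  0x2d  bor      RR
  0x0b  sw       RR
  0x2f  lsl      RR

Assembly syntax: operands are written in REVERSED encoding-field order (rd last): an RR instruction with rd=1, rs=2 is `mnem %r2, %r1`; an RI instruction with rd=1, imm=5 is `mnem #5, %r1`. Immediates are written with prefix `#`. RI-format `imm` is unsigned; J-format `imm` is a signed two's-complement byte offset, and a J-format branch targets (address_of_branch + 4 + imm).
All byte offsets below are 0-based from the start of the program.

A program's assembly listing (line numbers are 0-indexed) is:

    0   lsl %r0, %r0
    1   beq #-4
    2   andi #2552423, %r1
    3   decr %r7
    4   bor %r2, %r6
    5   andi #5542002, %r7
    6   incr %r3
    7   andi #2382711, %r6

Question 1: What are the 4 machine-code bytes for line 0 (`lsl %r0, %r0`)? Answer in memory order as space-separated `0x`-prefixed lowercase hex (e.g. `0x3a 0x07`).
0x00 0x00 0x00 0xbc

L0: lsl op=0x2f:6|rd=0:3|rs=0:3|pad=0:20 ⇒ 0xbc000000 ⇒ little 00 00 00 bc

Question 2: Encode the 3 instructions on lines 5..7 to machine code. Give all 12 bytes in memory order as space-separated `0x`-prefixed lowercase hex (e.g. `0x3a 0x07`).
0x72 0x90 0xd4 0x53 0x00 0x00 0x80 0x75 0x77 0x5b 0x24 0x53

line 5 (andi): pack op=0x14:6|rd=7:3|imm=5542002:23 = 0x53d49072; little→ 72 90 d4 53
line 6 (incr): pack op=0x1d:6|rd=3:3|pad=0:23 = 0x75800000; little→ 00 00 80 75
line 7 (andi): pack op=0x14:6|rd=6:3|imm=2382711:23 = 0x53245b77; little→ 77 5b 24 53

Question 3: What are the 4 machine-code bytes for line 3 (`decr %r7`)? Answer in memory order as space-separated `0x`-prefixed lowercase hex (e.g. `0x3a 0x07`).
line 3 (decr): pack op=0x1f:6|rd=7:3|pad=0:23 = 0x7f800000; little→ 00 00 80 7f

0x00 0x00 0x80 0x7f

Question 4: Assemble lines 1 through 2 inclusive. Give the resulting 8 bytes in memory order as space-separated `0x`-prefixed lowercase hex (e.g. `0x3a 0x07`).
0xfc 0xff 0xff 0x43 0x67 0xf2 0xa6 0x50

L1: beq op=0x10:6|imm=-4:26 ⇒ 0x43fffffc ⇒ little fc ff ff 43
L2: andi op=0x14:6|rd=1:3|imm=2552423:23 ⇒ 0x50a6f267 ⇒ little 67 f2 a6 50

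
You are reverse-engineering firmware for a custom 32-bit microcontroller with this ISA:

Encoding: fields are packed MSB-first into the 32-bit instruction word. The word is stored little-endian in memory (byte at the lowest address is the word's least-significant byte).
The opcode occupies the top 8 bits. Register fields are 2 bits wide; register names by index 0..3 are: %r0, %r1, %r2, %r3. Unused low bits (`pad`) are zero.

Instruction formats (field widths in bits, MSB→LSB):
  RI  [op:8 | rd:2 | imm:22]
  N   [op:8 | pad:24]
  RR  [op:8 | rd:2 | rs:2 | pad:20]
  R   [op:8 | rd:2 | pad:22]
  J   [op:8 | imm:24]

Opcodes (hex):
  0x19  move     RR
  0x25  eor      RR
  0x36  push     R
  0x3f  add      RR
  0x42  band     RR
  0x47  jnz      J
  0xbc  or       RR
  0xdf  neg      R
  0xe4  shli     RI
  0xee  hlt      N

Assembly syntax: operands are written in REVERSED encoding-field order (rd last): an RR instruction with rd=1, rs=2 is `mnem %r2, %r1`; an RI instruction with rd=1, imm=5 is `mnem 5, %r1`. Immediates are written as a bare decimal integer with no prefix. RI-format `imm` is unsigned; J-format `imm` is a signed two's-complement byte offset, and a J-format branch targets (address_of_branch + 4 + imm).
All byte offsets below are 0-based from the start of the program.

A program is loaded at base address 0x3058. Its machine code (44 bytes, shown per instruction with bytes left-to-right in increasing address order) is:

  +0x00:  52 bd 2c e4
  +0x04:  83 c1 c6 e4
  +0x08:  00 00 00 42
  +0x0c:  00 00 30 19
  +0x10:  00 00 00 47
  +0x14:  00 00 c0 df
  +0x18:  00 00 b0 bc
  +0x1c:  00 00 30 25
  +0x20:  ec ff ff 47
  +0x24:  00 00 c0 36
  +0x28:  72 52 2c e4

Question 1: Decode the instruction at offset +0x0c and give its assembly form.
move %r3, %r0

[0c] 00 00 30 19 → 0x19300000
  top 8b → 0x19 → move [RR]
  [23:22] rd=0 = %r0
  [21:20] rs=3 = %r3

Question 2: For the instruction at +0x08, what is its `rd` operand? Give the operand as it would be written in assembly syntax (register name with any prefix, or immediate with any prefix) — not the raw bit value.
%r0

[08] 00 00 00 42 → 0x42000000
  top 8b → 0x42 → band [RR]
  rd: (w>>22)&0x3=0x0 → %r0
  rs: (w>>20)&0x3=0x0 → %r0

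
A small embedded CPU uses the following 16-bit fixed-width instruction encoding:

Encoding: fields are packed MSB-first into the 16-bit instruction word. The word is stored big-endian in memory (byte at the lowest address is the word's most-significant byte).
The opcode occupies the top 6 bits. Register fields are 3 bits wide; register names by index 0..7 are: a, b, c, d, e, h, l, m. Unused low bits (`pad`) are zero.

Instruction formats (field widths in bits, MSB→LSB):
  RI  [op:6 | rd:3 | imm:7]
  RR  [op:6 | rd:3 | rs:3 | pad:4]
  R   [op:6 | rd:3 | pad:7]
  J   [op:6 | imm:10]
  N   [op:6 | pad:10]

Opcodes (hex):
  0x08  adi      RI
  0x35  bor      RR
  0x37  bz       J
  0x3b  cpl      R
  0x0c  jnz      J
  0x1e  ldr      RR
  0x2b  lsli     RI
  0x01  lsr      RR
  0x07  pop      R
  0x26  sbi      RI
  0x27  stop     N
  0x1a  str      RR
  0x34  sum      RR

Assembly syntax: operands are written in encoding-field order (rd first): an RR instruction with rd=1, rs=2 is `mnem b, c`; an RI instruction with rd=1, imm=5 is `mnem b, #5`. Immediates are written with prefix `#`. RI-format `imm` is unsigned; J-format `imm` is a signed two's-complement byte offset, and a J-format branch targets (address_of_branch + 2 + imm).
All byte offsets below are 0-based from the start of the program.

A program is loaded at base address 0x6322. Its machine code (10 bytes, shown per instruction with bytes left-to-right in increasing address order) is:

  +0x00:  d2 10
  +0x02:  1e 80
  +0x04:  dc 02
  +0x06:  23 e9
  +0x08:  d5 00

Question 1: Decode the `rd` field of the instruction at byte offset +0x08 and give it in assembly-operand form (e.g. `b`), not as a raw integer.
c

[08] d5 00 → 0xd500
  top 6b → 0x35 → bor [RR]
  rd@[9:7]=0x2 ⇒ c
  rs@[6:4]=0x0 ⇒ a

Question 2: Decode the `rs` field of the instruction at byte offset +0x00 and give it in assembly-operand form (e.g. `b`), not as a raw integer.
@+00  big-endian(d2 10) = 0xd210
  top 6b → 0x34 → sum [RR]
  rd@[9:7]=0x4 ⇒ e
  rs@[6:4]=0x1 ⇒ b

b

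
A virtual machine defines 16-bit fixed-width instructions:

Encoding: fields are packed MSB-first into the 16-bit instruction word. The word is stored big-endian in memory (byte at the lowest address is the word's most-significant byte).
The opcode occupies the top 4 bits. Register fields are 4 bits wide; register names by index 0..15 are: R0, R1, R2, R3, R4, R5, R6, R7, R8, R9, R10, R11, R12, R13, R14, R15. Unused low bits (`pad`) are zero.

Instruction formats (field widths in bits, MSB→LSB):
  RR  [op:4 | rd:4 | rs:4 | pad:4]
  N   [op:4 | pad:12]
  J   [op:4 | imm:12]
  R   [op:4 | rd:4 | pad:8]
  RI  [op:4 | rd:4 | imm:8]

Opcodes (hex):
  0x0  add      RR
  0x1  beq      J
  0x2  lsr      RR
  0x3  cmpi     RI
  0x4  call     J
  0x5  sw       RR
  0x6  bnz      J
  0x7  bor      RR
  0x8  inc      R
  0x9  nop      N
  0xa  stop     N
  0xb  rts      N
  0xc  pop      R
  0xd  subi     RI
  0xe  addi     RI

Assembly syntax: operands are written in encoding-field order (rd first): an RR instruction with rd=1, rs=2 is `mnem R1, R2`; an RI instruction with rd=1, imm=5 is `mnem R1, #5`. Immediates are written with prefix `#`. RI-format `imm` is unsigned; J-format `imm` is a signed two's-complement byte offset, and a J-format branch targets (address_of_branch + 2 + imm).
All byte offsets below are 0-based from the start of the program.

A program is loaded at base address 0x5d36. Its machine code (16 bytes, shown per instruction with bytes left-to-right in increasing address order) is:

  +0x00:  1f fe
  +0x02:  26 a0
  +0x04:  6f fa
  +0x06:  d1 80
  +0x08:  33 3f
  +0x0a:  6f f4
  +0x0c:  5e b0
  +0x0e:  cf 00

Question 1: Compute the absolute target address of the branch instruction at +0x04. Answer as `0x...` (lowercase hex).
0x5d36

+0x04: 6f fa ⇒ word 0x6ffa (big)
  top 4b → 0x6 → bnz [J]
  imm: (w>>0)&0xfff=0xffa (s12→-6) → #-6
  target = base 0x5d36 + off 0x04 + 2 + imm -6 = 0x5d36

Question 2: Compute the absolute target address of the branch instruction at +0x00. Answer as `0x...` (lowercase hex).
@+00  big-endian(1f fe) = 0x1ffe
  opcode bits[15:12]=0x1: beq/J
  imm@[11:0]=0xffe (s12→-2) ⇒ #-2
  target = base 0x5d36 + off 0x00 + 2 + imm -2 = 0x5d36

0x5d36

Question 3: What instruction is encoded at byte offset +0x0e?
pop R15

off 0x0e: read cf 00 as big → 0xcf00
  op=0xcf00>>12=0xc ⇒ pop (R)
  rd@[11:8]=0xf ⇒ R15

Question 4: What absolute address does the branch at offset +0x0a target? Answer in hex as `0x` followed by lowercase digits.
+0x0a: 6f f4 ⇒ word 0x6ff4 (big)
  top 4b → 0x6 → bnz [J]
  imm@[11:0]=0xff4 (s12→-12) ⇒ #-12
  target = base 0x5d36 + off 0x0a + 2 + imm -12 = 0x5d36

0x5d36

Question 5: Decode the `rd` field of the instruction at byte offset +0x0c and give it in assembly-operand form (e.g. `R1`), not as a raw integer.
[0c] 5e b0 → 0x5eb0
  top 4b → 0x5 → sw [RR]
  rd@[11:8]=0xe ⇒ R14
  rs@[7:4]=0xb ⇒ R11

R14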